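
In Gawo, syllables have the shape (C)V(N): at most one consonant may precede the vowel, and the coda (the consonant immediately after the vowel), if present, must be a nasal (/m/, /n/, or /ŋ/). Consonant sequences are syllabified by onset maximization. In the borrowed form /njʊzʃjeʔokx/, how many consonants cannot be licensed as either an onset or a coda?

5

Under (C)V(N), the unsyllabifiable consonants are /n/, /z/, /ʃ/, /k/, /x/ (only a nasal (/m/, /n/, or /ŋ/) is licensed in coda position; onsets are limited to one consonant).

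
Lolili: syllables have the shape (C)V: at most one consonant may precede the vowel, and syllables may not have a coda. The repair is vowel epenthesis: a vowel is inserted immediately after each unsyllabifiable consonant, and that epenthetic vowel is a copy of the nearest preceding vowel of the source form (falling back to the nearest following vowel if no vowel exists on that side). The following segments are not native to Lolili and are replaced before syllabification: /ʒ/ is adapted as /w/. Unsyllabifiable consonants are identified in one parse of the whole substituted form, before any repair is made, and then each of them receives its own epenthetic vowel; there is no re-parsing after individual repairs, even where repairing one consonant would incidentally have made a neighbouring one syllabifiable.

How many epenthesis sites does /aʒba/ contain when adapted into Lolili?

1

After substitution the input is /awba/.
The unsyllabifiable consonants are /w/; each receives one epenthetic vowel.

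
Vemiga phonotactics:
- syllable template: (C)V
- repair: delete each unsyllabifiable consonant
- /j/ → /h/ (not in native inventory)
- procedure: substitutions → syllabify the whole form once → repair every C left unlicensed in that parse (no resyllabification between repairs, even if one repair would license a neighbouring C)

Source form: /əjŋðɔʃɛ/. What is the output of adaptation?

əðɔʃɛ

Substitution: /j/ → /h/, giving /əhŋðɔʃɛ/.
The consonants /h/, /ŋ/ cannot be parsed into a legal (C)V syllable (no codas are permitted; onsets are limited to one consonant).
Each unlicensed consonant is deleted: /h/, /ŋ/.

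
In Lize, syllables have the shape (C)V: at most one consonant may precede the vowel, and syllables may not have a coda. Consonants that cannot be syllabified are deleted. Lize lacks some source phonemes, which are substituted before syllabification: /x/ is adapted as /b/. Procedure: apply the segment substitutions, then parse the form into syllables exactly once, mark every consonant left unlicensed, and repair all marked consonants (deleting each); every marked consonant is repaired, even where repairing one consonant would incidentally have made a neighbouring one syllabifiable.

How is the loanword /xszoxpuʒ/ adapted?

zopu

Substitution: /x/ → /b/, giving /bszobpuʒ/.
The consonants /b/, /s/, /b/, /ʒ/ cannot be parsed into a legal (C)V syllable (no codas are permitted; onsets are limited to one consonant).
Each unlicensed consonant is deleted: /b/, /s/, /b/, /ʒ/.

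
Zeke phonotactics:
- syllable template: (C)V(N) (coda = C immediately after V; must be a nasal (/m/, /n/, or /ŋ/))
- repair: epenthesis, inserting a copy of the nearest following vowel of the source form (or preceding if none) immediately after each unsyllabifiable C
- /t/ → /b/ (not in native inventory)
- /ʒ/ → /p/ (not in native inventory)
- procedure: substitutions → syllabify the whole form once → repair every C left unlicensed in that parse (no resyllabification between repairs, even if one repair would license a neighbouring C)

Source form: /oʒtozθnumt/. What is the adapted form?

opobozuθunumbu

Substitution: /ʒ/ → /p/, /t/ → /b/, giving /opbozθnumb/.
Under (C)V(N), the unsyllabifiable consonants are /p/, /z/, /θ/, /b/ (only a nasal (/m/, /n/, or /ŋ/) is licensed in coda position; onsets are limited to one consonant).
Each unlicensed consonant becomes the onset of a new syllable: /p/ → /po/, /z/ → /zu/, /θ/ → /θu/, /b/ → /bu/.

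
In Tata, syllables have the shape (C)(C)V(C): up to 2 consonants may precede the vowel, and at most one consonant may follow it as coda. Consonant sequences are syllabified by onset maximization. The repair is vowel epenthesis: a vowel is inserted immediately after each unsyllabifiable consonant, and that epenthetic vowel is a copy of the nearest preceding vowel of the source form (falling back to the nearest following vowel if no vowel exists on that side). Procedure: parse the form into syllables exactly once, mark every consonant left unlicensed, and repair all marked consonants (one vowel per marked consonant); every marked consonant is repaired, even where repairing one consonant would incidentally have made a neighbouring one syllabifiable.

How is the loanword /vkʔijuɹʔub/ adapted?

Syllabifying with onset maximization leaves /v/ stranded (at most one coda consonant is licensed; onsets may contain at most 2 consonants).
Epenthesis after each stranded consonant: /v/ → /vi/.

vikʔijuɹʔub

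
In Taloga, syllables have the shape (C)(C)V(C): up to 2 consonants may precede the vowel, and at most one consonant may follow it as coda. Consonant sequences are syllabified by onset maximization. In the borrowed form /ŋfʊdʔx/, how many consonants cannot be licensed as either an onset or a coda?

The consonants /ʔ/, /x/ cannot be parsed into a legal (C)(C)V(C) syllable (at most one coda consonant is licensed; onsets may contain at most 2 consonants).

2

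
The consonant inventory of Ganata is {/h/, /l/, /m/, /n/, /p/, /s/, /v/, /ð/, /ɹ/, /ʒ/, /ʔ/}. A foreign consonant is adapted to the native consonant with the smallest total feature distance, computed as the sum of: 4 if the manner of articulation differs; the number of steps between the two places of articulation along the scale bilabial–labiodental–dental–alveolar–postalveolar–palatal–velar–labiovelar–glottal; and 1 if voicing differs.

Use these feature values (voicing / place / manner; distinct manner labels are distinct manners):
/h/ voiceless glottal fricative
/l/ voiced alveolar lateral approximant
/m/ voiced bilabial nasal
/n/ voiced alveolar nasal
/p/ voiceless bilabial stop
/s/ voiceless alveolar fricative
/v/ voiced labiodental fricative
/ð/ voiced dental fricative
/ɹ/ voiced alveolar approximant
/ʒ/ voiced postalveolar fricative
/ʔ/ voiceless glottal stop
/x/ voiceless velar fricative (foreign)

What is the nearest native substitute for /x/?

/h/ is closest: same manner (fricative), place distance 2 (velar→glottal), same voicing; total 2. Next closest is /s/ at distance 3.

h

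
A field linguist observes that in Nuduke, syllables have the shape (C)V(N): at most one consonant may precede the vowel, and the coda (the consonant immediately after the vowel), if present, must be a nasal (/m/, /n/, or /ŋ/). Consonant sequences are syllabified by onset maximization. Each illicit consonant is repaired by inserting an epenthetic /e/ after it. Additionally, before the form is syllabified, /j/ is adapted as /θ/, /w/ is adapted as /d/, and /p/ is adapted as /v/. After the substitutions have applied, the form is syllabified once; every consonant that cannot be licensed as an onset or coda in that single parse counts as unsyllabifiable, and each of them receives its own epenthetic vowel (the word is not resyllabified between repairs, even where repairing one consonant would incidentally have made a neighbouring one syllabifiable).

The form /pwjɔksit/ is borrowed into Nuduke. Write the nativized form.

vedeθɔkesite

Substitution: /p/ → /v/, /w/ → /d/, /j/ → /θ/, giving /vdθɔksit/.
The consonants /v/, /d/, /k/, /t/ cannot be parsed into a legal (C)V(N) syllable (only a nasal (/m/, /n/, or /ŋ/) is licensed in coda position; onsets are limited to one consonant).
Inserting the epenthetic vowel yields /v/ → /ve/, /d/ → /de/, /k/ → /ke/, /t/ → /te/.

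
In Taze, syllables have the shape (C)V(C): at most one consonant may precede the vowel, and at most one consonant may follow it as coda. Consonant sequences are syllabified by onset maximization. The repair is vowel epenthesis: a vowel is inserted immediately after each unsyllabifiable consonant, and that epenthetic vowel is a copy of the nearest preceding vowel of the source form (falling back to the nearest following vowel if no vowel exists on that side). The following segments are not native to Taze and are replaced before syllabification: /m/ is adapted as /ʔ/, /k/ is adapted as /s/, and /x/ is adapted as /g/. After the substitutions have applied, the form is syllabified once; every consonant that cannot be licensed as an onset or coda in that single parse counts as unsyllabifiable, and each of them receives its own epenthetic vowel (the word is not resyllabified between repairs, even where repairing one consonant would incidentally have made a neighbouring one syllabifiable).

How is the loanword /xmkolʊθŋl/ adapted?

Substitution: /x/ → /g/, /m/ → /ʔ/, /k/ → /s/, giving /gʔsolʊθŋl/.
Syllabifying with onset maximization leaves /g/, /ʔ/, /ŋ/, /l/ stranded (at most one coda consonant is licensed; onsets are limited to one consonant).
Each unlicensed consonant becomes the onset of a new syllable: /g/ → /go/, /ʔ/ → /ʔo/, /ŋ/ → /ŋʊ/, /l/ → /lʊ/.

goʔosolʊθŋʊlʊ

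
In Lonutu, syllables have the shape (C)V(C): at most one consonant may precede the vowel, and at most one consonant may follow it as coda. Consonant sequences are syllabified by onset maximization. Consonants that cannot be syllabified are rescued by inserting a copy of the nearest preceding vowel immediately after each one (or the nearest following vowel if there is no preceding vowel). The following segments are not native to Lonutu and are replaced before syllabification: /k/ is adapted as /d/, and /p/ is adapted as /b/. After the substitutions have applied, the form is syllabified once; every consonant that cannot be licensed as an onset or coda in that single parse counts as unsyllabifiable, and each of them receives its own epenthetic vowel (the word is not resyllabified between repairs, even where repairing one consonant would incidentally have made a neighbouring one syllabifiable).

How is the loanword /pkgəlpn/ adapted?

Substitution: /p/ → /b/, /k/ → /d/, giving /bdgəlbn/.
Under (C)V(C), the unsyllabifiable consonants are /b/, /d/, /b/, /n/ (at most one coda consonant is licensed; onsets are limited to one consonant).
Inserting the epenthetic vowel yields /b/ → /bə/, /d/ → /də/, /b/ → /bə/, /n/ → /nə/.

bədəgəlbənə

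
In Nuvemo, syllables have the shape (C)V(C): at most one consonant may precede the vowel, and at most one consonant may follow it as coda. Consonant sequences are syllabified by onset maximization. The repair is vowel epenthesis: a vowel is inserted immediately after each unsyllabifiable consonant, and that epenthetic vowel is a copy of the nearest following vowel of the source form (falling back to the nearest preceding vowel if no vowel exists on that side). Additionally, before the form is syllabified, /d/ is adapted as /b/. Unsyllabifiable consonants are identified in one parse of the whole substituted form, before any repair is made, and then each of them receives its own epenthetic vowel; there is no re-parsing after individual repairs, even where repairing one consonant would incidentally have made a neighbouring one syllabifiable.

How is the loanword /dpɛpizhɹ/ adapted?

Substitution: /d/ → /b/, giving /bpɛpizhɹ/.
The consonants /b/, /h/, /ɹ/ cannot be parsed into a legal (C)V(C) syllable (at most one coda consonant is licensed; onsets are limited to one consonant).
Inserting the epenthetic vowel yields /b/ → /bɛ/, /h/ → /hi/, /ɹ/ → /ɹi/.

bɛpɛpizhiɹi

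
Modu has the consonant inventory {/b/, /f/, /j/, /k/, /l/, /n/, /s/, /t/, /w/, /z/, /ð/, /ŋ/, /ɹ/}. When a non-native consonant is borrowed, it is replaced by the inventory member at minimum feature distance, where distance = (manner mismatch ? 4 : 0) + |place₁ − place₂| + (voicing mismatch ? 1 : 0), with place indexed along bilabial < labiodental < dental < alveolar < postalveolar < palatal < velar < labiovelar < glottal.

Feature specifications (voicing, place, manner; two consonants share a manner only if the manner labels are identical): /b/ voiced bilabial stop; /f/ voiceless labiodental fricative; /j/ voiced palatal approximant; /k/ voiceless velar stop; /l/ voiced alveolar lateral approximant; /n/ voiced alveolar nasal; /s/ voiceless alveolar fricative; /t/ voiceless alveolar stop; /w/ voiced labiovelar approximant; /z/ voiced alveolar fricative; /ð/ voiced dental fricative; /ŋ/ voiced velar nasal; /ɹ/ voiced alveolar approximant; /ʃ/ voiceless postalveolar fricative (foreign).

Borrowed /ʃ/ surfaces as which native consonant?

/s/ is closest: same manner (fricative), place distance 1 (postalveolar→alveolar), same voicing; total 1. Next closest is /z/ at distance 2.

s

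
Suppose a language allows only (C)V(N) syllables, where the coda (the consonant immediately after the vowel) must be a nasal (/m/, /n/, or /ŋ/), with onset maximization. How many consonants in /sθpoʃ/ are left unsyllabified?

Syllabifying with onset maximization leaves /s/, /θ/, /ʃ/ stranded (only a nasal (/m/, /n/, or /ŋ/) is licensed in coda position; onsets are limited to one consonant).

3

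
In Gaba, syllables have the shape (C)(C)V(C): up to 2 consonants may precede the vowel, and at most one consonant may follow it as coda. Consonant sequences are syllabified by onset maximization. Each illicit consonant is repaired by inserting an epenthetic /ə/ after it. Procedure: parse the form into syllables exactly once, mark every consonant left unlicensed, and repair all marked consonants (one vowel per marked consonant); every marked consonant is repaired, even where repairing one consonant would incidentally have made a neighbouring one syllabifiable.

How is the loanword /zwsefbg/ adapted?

zəwsefbəgə

Under (C)(C)V(C), the unsyllabifiable consonants are /z/, /b/, /g/ (at most one coda consonant is licensed; onsets may contain at most 2 consonants).
Inserting the epenthetic vowel yields /z/ → /zə/, /b/ → /bə/, /g/ → /gə/.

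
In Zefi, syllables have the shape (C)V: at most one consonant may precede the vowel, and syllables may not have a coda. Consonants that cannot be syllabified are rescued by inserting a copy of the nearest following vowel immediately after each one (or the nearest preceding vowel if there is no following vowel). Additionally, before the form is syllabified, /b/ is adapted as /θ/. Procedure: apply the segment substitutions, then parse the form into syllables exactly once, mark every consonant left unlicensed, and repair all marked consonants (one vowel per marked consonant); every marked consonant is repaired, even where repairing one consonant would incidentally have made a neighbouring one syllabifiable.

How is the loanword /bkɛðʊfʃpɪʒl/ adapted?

θɛkɛðʊfɪʃɪpɪʒɪlɪ

Substitution: /b/ → /θ/, giving /θkɛðʊfʃpɪʒl/.
Under (C)V, the unsyllabifiable consonants are /θ/, /f/, /ʃ/, /ʒ/, /l/ (no codas are permitted; onsets are limited to one consonant).
Inserting the epenthetic vowel yields /θ/ → /θɛ/, /f/ → /fɪ/, /ʃ/ → /ʃɪ/, /ʒ/ → /ʒɪ/, /l/ → /lɪ/.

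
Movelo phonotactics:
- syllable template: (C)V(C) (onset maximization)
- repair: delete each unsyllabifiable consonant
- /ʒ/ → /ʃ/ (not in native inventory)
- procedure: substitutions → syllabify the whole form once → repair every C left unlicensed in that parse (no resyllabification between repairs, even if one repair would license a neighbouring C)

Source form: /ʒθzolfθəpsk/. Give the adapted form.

Substitution: /ʒ/ → /ʃ/, giving /ʃθzolfθəpsk/.
Under (C)V(C), the unsyllabifiable consonants are /ʃ/, /θ/, /f/, /s/, /k/ (at most one coda consonant is licensed; onsets are limited to one consonant).
Deletion applies to /ʃ/, /θ/, /f/, /s/, /k/.

zolθəp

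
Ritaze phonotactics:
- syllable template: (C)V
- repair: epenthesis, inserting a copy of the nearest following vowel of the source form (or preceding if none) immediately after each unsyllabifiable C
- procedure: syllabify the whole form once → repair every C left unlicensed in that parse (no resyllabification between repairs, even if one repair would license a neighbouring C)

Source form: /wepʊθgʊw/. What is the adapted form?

wepʊθʊgʊwʊ

Syllabifying with onset maximization leaves /θ/, /w/ stranded (no codas are permitted; onsets are limited to one consonant).
Inserting the epenthetic vowel yields /θ/ → /θʊ/, /w/ → /wʊ/.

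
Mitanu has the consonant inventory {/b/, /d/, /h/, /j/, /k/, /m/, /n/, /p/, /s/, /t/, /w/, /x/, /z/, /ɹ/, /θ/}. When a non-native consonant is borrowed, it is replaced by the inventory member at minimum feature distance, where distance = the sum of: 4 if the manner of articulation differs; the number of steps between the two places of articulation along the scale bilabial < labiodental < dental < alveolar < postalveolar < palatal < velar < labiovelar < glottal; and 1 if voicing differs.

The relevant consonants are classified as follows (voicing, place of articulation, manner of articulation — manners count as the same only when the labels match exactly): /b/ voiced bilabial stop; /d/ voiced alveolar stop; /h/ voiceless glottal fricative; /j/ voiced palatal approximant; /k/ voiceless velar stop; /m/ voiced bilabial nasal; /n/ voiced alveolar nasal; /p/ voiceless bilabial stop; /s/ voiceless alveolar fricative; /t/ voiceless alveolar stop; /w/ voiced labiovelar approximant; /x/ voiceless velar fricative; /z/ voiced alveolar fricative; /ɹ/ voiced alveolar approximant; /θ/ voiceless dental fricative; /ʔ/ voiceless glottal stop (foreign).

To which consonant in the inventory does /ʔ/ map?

/k/ is closest: same manner (stop), place distance 2 (glottal→velar), same voicing; total 2. Next closest is /h/ at distance 4.

k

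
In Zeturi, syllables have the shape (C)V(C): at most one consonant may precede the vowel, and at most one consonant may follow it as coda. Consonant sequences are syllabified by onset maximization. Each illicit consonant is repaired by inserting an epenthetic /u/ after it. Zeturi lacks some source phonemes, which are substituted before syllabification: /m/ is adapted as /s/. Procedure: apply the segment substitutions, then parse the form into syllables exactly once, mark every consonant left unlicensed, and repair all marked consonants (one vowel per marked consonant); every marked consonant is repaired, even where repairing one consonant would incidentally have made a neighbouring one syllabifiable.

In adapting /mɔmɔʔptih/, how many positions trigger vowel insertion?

After substitution the input is /sɔsɔʔptih/.
The unsyllabifiable consonants are /p/; each receives one epenthetic vowel.

1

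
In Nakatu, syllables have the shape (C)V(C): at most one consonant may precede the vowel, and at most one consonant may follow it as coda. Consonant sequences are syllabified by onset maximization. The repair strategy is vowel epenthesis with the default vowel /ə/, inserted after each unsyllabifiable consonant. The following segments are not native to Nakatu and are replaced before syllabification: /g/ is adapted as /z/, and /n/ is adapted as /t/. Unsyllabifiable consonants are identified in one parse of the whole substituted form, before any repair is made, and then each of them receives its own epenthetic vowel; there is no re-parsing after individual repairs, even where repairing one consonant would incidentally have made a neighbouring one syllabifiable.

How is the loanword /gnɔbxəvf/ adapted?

Substitution: /g/ → /z/, /n/ → /t/, giving /ztɔbxəvf/.
The consonants /z/, /f/ cannot be parsed into a legal (C)V(C) syllable (at most one coda consonant is licensed; onsets are limited to one consonant).
Epenthesis after each stranded consonant: /z/ → /zə/, /f/ → /fə/.

zətɔbxəvfə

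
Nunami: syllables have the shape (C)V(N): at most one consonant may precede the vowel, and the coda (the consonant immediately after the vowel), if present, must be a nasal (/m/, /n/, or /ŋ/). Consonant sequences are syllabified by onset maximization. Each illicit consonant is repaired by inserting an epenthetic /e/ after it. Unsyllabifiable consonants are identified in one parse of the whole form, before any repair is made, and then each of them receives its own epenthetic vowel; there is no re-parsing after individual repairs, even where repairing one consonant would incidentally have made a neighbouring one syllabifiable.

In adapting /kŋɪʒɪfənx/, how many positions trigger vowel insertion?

The unsyllabifiable consonants are /k/, /x/; each receives one epenthetic vowel.

2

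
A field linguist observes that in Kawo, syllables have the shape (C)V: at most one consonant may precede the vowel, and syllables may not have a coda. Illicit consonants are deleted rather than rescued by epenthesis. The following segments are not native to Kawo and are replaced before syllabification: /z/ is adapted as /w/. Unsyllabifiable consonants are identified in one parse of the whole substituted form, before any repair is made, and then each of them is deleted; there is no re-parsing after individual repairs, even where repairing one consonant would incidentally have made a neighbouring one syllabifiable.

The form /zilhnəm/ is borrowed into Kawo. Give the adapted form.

Substitution: /z/ → /w/, giving /wilhnəm/.
Under (C)V, the unsyllabifiable consonants are /l/, /h/, /m/ (no codas are permitted; onsets are limited to one consonant).
Each unlicensed consonant is deleted: /l/, /h/, /m/.

winə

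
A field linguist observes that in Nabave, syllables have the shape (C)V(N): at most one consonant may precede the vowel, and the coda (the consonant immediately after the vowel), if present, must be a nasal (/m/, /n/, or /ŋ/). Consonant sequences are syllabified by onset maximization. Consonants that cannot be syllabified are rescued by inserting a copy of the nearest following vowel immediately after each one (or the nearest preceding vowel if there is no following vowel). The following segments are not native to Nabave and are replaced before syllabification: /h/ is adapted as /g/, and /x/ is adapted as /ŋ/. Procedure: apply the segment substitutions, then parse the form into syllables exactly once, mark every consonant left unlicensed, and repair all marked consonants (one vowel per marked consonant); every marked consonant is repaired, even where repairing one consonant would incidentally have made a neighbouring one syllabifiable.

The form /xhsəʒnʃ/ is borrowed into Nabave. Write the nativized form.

ŋəgəsəʒənəʃə

Substitution: /x/ → /ŋ/, /h/ → /g/, giving /ŋgsəʒnʃ/.
Under (C)V(N), the unsyllabifiable consonants are /ŋ/, /g/, /ʒ/, /n/, /ʃ/ (only a nasal (/m/, /n/, or /ŋ/) is licensed in coda position; onsets are limited to one consonant).
Epenthesis after each stranded consonant: /ŋ/ → /ŋə/, /g/ → /gə/, /ʒ/ → /ʒə/, /n/ → /nə/, /ʃ/ → /ʃə/.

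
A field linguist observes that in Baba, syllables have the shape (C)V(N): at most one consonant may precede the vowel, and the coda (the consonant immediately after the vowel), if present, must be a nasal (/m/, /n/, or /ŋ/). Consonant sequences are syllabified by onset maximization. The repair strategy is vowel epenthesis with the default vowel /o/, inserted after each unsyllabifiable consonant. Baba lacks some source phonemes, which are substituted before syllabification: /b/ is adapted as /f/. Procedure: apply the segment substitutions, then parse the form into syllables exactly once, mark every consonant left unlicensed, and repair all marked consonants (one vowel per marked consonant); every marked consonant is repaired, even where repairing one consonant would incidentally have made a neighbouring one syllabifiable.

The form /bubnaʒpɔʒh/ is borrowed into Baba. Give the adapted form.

fufonaʒopɔʒoho

Substitution: /b/ → /f/, giving /fufnaʒpɔʒh/.
Syllabifying with onset maximization leaves /f/, /ʒ/, /ʒ/, /h/ stranded (only a nasal (/m/, /n/, or /ŋ/) is licensed in coda position; onsets are limited to one consonant).
Inserting the epenthetic vowel yields /f/ → /fo/, /ʒ/ → /ʒo/, /ʒ/ → /ʒo/, /h/ → /ho/.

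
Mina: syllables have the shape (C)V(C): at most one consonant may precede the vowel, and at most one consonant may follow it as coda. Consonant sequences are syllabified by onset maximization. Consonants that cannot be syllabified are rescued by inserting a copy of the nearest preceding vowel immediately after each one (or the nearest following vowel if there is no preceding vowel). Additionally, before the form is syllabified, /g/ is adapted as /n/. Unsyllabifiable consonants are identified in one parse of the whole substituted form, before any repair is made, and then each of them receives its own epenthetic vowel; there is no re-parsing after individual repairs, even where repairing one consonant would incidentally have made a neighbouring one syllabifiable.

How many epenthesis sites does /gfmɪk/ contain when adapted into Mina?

2

After substitution the input is /nfmɪk/.
The unsyllabifiable consonants are /n/, /f/; each receives one epenthetic vowel.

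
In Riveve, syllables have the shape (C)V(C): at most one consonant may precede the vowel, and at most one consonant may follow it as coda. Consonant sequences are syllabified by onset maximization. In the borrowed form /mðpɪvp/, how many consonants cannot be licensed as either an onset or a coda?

The consonants /m/, /ð/, /p/ cannot be parsed into a legal (C)V(C) syllable (at most one coda consonant is licensed; onsets are limited to one consonant).

3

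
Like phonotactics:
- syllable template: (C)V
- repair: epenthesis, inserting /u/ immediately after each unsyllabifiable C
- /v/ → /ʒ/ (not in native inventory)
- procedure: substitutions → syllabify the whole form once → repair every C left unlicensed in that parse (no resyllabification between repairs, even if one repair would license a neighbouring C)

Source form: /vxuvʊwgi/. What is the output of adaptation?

Substitution: /v/ → /ʒ/, giving /ʒxuʒʊwgi/.
The consonants /ʒ/, /w/ cannot be parsed into a legal (C)V syllable (no codas are permitted; onsets are limited to one consonant).
Inserting the epenthetic vowel yields /ʒ/ → /ʒu/, /w/ → /wu/.

ʒuxuʒʊwugi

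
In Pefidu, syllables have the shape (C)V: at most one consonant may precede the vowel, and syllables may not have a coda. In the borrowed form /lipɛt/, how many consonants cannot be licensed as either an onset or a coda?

1

Syllabifying with onset maximization leaves /t/ stranded (no codas are permitted; onsets are limited to one consonant).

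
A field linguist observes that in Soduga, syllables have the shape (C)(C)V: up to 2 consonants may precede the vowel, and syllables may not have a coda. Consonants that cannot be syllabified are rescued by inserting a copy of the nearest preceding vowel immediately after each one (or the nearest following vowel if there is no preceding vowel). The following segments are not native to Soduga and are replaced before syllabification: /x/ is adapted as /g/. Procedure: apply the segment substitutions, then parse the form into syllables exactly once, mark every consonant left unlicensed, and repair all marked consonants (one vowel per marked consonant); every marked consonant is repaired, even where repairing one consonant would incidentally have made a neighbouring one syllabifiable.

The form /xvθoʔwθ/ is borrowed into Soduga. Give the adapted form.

govθoʔowoθo

Substitution: /x/ → /g/, giving /gvθoʔwθ/.
Under (C)(C)V, the unsyllabifiable consonants are /g/, /ʔ/, /w/, /θ/ (no codas are permitted; onsets may contain at most 2 consonants).
Inserting the epenthetic vowel yields /g/ → /go/, /ʔ/ → /ʔo/, /w/ → /wo/, /θ/ → /θo/.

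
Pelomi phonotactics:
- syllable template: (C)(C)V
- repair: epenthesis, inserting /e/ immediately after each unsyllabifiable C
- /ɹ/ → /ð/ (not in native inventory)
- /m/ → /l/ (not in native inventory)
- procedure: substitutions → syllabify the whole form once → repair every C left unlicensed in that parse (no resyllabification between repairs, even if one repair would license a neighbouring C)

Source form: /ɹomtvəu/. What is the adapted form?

Substitution: /ɹ/ → /ð/, /m/ → /l/, giving /ðoltvəu/.
The consonants /l/ cannot be parsed into a legal (C)(C)V syllable (no codas are permitted; onsets may contain at most 2 consonants).
Inserting the epenthetic vowel yields /l/ → /le/.

ðoletvəu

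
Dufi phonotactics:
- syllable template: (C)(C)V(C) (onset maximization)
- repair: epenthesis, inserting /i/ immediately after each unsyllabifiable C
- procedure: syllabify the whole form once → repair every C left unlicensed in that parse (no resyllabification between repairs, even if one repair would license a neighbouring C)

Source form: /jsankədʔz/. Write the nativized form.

jsankədʔizi

The consonants /ʔ/, /z/ cannot be parsed into a legal (C)(C)V(C) syllable (at most one coda consonant is licensed; onsets may contain at most 2 consonants).
Inserting the epenthetic vowel yields /ʔ/ → /ʔi/, /z/ → /zi/.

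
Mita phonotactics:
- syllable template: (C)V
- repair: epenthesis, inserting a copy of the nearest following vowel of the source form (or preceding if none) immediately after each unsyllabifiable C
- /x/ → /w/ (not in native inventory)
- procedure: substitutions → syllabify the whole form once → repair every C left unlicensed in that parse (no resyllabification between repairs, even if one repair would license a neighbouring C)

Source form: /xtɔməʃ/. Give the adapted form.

wɔtɔməʃə

Substitution: /x/ → /w/, giving /wtɔməʃ/.
The consonants /w/, /ʃ/ cannot be parsed into a legal (C)V syllable (no codas are permitted; onsets are limited to one consonant).
Epenthesis after each stranded consonant: /w/ → /wɔ/, /ʃ/ → /ʃə/.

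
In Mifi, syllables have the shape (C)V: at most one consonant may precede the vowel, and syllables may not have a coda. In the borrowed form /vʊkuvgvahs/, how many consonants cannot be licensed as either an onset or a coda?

4

Under (C)V, the unsyllabifiable consonants are /v/, /g/, /h/, /s/ (no codas are permitted; onsets are limited to one consonant).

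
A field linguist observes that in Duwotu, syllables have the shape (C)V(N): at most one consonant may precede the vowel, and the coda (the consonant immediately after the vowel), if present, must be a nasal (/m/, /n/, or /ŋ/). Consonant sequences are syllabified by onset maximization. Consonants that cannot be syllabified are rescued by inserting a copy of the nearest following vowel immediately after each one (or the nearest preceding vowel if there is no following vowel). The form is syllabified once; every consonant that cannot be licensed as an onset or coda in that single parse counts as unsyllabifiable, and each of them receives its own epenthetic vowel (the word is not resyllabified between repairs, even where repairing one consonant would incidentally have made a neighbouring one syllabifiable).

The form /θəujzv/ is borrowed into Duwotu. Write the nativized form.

θəujuzuvu

The consonants /j/, /z/, /v/ cannot be parsed into a legal (C)V(N) syllable (only a nasal (/m/, /n/, or /ŋ/) is licensed in coda position; onsets are limited to one consonant).
Each unlicensed consonant becomes the onset of a new syllable: /j/ → /ju/, /z/ → /zu/, /v/ → /vu/.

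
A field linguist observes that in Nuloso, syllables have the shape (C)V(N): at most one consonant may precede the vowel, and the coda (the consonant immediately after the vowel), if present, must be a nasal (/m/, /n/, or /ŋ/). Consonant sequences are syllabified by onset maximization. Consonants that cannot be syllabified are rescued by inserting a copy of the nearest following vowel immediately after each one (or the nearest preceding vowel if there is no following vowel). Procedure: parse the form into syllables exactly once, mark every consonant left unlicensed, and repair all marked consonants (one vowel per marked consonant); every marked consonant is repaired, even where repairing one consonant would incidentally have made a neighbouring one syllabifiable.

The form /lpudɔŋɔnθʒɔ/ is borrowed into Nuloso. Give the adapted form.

lupudɔŋɔnθɔʒɔ

The consonants /l/, /θ/ cannot be parsed into a legal (C)V(N) syllable (only a nasal (/m/, /n/, or /ŋ/) is licensed in coda position; onsets are limited to one consonant).
Each unlicensed consonant becomes the onset of a new syllable: /l/ → /lu/, /θ/ → /θɔ/.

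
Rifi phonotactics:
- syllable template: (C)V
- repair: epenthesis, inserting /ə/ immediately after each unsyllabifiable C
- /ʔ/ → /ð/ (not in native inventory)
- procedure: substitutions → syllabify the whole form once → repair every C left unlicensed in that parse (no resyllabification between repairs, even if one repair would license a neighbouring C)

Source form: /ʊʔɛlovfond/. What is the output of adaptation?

Substitution: /ʔ/ → /ð/, giving /ʊðɛlovfond/.
Syllabifying with onset maximization leaves /v/, /n/, /d/ stranded (no codas are permitted; onsets are limited to one consonant).
Each unlicensed consonant becomes the onset of a new syllable: /v/ → /və/, /n/ → /nə/, /d/ → /də/.

ʊðɛlovəfonədə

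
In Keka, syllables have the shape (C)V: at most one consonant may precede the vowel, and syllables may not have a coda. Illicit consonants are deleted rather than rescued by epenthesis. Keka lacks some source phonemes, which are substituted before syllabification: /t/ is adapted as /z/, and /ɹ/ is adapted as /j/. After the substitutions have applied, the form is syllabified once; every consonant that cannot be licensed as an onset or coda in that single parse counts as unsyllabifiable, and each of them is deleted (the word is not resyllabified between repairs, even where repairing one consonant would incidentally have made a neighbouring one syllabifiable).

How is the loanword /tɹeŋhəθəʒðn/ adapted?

Substitution: /t/ → /z/, /ɹ/ → /j/, giving /zjeŋhəθəʒðn/.
Under (C)V, the unsyllabifiable consonants are /z/, /ŋ/, /ʒ/, /ð/, /n/ (no codas are permitted; onsets are limited to one consonant).
Each unlicensed consonant is deleted: /z/, /ŋ/, /ʒ/, /ð/, /n/.

jehəθə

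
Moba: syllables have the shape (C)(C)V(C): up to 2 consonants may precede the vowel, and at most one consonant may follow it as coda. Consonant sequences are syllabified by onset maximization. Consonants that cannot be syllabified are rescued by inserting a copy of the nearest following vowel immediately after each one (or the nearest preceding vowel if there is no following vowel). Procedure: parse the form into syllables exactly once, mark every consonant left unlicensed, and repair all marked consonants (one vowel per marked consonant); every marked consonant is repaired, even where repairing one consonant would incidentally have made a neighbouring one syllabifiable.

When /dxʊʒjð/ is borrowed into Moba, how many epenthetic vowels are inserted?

The unsyllabifiable consonants are /j/, /ð/; each receives one epenthetic vowel.

2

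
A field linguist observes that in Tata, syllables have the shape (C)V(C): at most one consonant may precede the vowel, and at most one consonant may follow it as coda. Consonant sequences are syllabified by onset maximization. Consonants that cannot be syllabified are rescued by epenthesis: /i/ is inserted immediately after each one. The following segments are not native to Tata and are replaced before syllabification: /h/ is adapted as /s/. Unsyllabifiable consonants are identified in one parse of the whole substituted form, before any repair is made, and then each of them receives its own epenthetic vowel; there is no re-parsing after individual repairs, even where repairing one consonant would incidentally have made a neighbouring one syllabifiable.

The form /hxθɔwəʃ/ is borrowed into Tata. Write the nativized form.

Substitution: /h/ → /s/, giving /sxθɔwəʃ/.
Under (C)V(C), the unsyllabifiable consonants are /s/, /x/ (at most one coda consonant is licensed; onsets are limited to one consonant).
Epenthesis after each stranded consonant: /s/ → /si/, /x/ → /xi/.

sixiθɔwəʃ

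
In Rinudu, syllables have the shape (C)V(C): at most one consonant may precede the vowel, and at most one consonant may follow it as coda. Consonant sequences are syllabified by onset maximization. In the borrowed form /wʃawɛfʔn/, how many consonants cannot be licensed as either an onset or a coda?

3

The consonants /w/, /ʔ/, /n/ cannot be parsed into a legal (C)V(C) syllable (at most one coda consonant is licensed; onsets are limited to one consonant).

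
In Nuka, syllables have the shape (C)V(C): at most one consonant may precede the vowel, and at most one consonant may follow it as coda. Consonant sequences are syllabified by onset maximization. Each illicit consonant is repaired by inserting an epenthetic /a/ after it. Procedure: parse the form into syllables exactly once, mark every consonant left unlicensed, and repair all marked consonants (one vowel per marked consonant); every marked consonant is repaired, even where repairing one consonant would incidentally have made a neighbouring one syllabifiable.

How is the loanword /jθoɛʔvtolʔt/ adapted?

jaθoɛʔvatolʔata

Under (C)V(C), the unsyllabifiable consonants are /j/, /v/, /ʔ/, /t/ (at most one coda consonant is licensed; onsets are limited to one consonant).
Inserting the epenthetic vowel yields /j/ → /ja/, /v/ → /va/, /ʔ/ → /ʔa/, /t/ → /ta/.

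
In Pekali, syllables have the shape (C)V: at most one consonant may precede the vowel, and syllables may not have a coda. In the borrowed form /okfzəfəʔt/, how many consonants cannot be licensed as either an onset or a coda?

The consonants /k/, /f/, /ʔ/, /t/ cannot be parsed into a legal (C)V syllable (no codas are permitted; onsets are limited to one consonant).

4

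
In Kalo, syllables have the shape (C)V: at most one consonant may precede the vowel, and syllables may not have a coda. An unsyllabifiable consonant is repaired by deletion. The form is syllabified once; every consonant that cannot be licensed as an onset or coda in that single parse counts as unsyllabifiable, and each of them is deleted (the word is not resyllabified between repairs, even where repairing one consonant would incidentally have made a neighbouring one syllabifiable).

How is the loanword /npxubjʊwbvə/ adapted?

Under (C)V, the unsyllabifiable consonants are /n/, /p/, /b/, /w/, /b/ (no codas are permitted; onsets are limited to one consonant).
Each unlicensed consonant is deleted: /n/, /p/, /b/, /w/, /b/.

xujʊvə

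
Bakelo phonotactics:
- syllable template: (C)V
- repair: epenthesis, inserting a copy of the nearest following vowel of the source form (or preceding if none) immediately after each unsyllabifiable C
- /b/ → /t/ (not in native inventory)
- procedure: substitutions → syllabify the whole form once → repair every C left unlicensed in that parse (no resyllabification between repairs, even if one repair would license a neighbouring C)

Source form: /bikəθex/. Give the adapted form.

Substitution: /b/ → /t/, giving /tikəθex/.
The consonants /x/ cannot be parsed into a legal (C)V syllable (no codas are permitted; onsets are limited to one consonant).
Each unlicensed consonant becomes the onset of a new syllable: /x/ → /xe/.

tikəθexe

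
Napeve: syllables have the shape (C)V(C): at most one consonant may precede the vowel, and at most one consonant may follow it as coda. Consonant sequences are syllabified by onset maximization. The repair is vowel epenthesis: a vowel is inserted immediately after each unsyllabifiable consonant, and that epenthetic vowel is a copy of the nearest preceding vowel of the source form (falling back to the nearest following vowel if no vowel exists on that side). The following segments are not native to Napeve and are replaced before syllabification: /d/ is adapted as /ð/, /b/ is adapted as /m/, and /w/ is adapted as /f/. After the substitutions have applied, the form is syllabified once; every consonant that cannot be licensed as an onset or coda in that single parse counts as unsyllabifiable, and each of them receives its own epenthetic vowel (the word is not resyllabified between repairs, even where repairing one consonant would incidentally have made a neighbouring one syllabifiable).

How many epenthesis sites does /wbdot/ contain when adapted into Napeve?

2

After substitution the input is /fmðot/.
The unsyllabifiable consonants are /f/, /m/; each receives one epenthetic vowel.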